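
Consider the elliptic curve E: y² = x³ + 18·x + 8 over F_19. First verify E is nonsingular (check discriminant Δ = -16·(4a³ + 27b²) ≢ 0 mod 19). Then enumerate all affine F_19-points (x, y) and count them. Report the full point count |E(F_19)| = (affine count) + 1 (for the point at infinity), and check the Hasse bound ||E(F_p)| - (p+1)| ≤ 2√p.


Affine points = {(4, 7), (4, 12), (6, 3), (6, 16), (9, 5), (9, 14), (11, 6), (11, 13), (13, 8), (13, 11), (15, 9), (15, 10)}; affine count = 12; |E(F_19)| = 13.

Discriminant check: Δ ∝ 4a³ + 27b² = 4·18³ + 27·8² = 4·5832 + 27·64 ≡ 14 (mod 19). Nonzero ⇒ E is nonsingular.
For each x ∈ F_19, compute rhs = x³ + 18·x + 8 mod 19, then count y ∈ F_19 with y² ≡ rhs.
  x = 0: rhs = 8, matching y values: none (0 points).
  x = 1: rhs = 8, matching y values: none (0 points).
  x = 2: rhs = 14, matching y values: none (0 points).
  x = 3: rhs = 13, matching y values: none (0 points).
  x = 4: rhs = 11, matching y values: 7, 12 (2 points).
  x = 5: rhs = 14, matching y values: none (0 points).
  x = 6: rhs = 9, matching y values: 3, 16 (2 points).
  x = 7: rhs = 2, matching y values: none (0 points).
  x = 8: rhs = 18, matching y values: none (0 points).
  x = 9: rhs = 6, matching y values: 5, 14 (2 points).
  x = 10: rhs = 10, matching y values: none (0 points).
  x = 11: rhs = 17, matching y values: 6, 13 (2 points).
  x = 12: rhs = 14, matching y values: none (0 points).
  x = 13: rhs = 7, matching y values: 8, 11 (2 points).
  x = 14: rhs = 2, matching y values: none (0 points).
  x = 15: rhs = 5, matching y values: 9, 10 (2 points).
  x = 16: rhs = 3, matching y values: none (0 points).
  x = 17: rhs = 2, matching y values: none (0 points).
  x = 18: rhs = 8, matching y values: none (0 points).
Total affine count: 12.
Full point count |E(F_19)| = 12 + 1 = 13.
Hasse bound: |13 − (19+1)| = |-7| = 7 ≤ 2√19 ≈ 8.7178 ✓.


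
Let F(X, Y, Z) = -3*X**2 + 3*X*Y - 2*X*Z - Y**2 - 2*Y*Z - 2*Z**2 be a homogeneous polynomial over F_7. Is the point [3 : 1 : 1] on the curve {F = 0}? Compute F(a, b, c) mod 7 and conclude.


F(3,1,1) ≡ 6 (mod 7); P is NOT on the curve.

Evaluate F(3, 1, 1) term-by-term (mod 7).
  -3*X**2 ↦ -3·9·1·1 = -27
  3*X*Y ↦ 3·3·1·1 = 9
  -2*X*Z ↦ -2·3·1·1 = -6
  -Y**2 ↦ -1·1·1·1 = -1
  -2*Y*Z ↦ -2·1·1·1 = -2
  -2*Z**2 ↦ -2·1·1·1 = -2
Sum: F(3, 1, 1) = (-27) + (9) + (-6) + (-1) + (-2) + (-2) = -29.
Reducing mod 7: -29 ≡ 6 (mod 7).
Since F(a, b, c) ≡ 6 ≠ 0 (mod 7), P does NOT lie on the curve.


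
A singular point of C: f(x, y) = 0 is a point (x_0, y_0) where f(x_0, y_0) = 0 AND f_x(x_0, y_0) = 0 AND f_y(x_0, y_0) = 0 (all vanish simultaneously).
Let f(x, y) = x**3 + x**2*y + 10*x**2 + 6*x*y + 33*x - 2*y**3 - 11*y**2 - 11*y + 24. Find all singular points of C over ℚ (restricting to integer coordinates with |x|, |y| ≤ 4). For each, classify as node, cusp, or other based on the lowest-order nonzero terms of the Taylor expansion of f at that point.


Singular points: {(-3, -2)}; classification: node.

Compute partial derivatives:
  f_x = 3*x**2 + 2*x*y + 20*x + 6*y + 33.
  f_y = x**2 + 6*x - 6*y**2 - 22*y - 11.
Scan x_0 ∈ {−4, ..., 4}. For each x_0, f_y(x_0, y) is a polynomial in y; find its integer roots y ∈ {−4, ..., 4}, then test f_x and f at those candidates.
  x = -4: f_y(-4, y) = -6*y**2 - 22*y - 19; no integer root y with |y| ≤ 4.
  x = -3: f_y(-3, y) = -6*y**2 - 22*y - 20; vanishes at y ∈ {-2}. (-3, -2): f_x = 0, f = 0 — SINGULAR.
  x = -2: f_y(-2, y) = -6*y**2 - 22*y - 19; no integer root y with |y| ≤ 4.
  x = -1: f_y(-1, y) = -6*y**2 - 22*y - 16; vanishes at y ∈ {-1}. (-1, -1): f_x = 12 ≠ 0.
  x = 0: f_y(0, y) = -6*y**2 - 22*y - 11; no integer root y with |y| ≤ 4.
  x = 1: f_y(1, y) = -6*y**2 - 22*y - 4; no integer root y with |y| ≤ 4.
  x = 2: f_y(2, y) = -6*y**2 - 22*y + 5; no integer root y with |y| ≤ 4.
  x = 3: f_y(3, y) = -6*y**2 - 22*y + 16; no integer root y with |y| ≤ 4.
  x = 4: f_y(4, y) = -6*y**2 - 22*y + 29; no integer root y with |y| ≤ 4.
Only singular point on the grid: (-3, -2).
Classify: substitute x = -3 + u, y = -2 + v and expand: f = u**3 + u**2*v - u**2 - 2*v**3 + v**2.
No constant or linear terms (consistent with a singular point). Quadratic part: -u**2 + v**2. Cubic part: u**3 + u**2*v - 2*v**3.
The quadratic part v**2 - u**2 = (v − u)(v + u) splits into two distinct linear factors, so there are two distinct tangent lines y − -2 = ±(x − -3) — this is a node (ordinary double point).
Classification: node.


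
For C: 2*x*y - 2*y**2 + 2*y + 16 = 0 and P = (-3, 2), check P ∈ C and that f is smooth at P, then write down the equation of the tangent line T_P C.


Tangent line at P: 4*x - 12*y + 36 = 0.

Step 1: f(-3, 2) = 0, so P lies on C.
Step 2: partial derivatives
  f_x(x, y) = 2*y, f_y(x, y) = 2*x - 4*y + 2.
  f_x(P) = 4, f_y(P) = -12 (gradient nonzero, so P is smooth).
Step 3: tangent line at P: 4·(x − -3) + -12·(y − 2) = 0.
Expanding: 4*x - 12*y + 36 = 0.


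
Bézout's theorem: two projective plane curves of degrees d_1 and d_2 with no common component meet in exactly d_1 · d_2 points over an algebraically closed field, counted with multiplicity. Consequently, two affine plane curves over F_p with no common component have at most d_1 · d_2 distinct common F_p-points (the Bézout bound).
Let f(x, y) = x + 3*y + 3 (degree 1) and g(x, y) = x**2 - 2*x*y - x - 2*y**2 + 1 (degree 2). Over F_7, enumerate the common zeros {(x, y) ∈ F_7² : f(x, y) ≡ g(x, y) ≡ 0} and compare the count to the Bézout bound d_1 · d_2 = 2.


Common zeros: {(5, 2), (6, 4)}; count = 2; Bézout bound = 2.

deg(f) = 1, deg(g) = 2, so Bézout bound = 2.
Scan x ∈ F_7. For each x, list the y ∈ F_7 with f(x, y) ≡ 0 and those with g(x, y) ≡ 0 (mod 7); the common zeros in that column are the intersection.
  x = 0: f ≡ 0 at y ∈ {6}; g ≡ 0 at y ∈ {2, 5}; common: ∅.
  x = 1: f ≡ 0 at y ∈ {1}; g ≡ 0 at y ∈ ∅; common: ∅.
  x = 2: f ≡ 0 at y ∈ {3}; g ≡ 0 at y ∈ ∅; common: ∅.
  x = 3: f ≡ 0 at y ∈ {5}; g ≡ 0 at y ∈ {0, 4}; common: ∅.
  x = 4: f ≡ 0 at y ∈ {0}; g ≡ 0 at y ∈ {5}; common: ∅.
  x = 5: f ≡ 0 at y ∈ {2}; g ≡ 0 at y ∈ {0, 2}; common: {2}.
  x = 6: f ≡ 0 at y ∈ {4}; g ≡ 0 at y ∈ {4}; common: {4}.
Collecting: common zeros = {(5, 2), (6, 4)}, so the count is 2.
Comparison with the Bézout bound: 2 ≤ 2 = deg(f)·deg(g), as expected for curves with no common component (the bound is attained).


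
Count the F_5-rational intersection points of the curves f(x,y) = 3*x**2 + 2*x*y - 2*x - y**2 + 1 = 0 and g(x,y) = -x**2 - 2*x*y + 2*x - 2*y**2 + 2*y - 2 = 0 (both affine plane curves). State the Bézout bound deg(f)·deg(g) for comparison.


Common zeros: ∅; count = 0; Bézout bound = 4.

deg(f) = 2, deg(g) = 2, so Bézout bound = 4.
Scan x ∈ F_5. For each x, list the y ∈ F_5 with f(x, y) ≡ 0 and those with g(x, y) ≡ 0 (mod 5); the common zeros in that column are the intersection.
  x = 0: f ≡ 0 at y ∈ {1, 4}; g ≡ 0 at y ∈ ∅; common: ∅.
  x = 1: f ≡ 0 at y ∈ ∅; g ≡ 0 at y ∈ ∅; common: ∅.
  x = 2: f ≡ 0 at y ∈ ∅; g ≡ 0 at y ∈ ∅; common: ∅.
  x = 3: f ≡ 0 at y ∈ {2, 4}; g ≡ 0 at y ∈ {0, 3}; common: ∅.
  x = 4: f ≡ 0 at y ∈ ∅; g ≡ 0 at y ∈ {0, 2}; common: ∅.
Collecting: common zeros = ∅, so the count is 0.
Comparison with the Bézout bound: 0 ≤ 4 = deg(f)·deg(g), as expected for curves with no common component (the affine F_5-count falls short of the bound because intersections may lie at infinity, over extension fields, or carry multiplicity).


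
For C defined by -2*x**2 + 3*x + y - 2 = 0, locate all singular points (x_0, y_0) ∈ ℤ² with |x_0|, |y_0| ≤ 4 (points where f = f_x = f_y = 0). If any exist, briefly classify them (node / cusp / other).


No singular points in the scanned grid; C is smooth there.

Compute partial derivatives:
  f_x = 3 - 4*x.
  f_y = 1.
f_y = 1 is a nonzero constant, so f_y never vanishes: no point (x, y) can satisfy f = f_x = f_y = 0. In particular no (x, y) ∈ {−4, ..., 4}² is singular; the curve is smooth.


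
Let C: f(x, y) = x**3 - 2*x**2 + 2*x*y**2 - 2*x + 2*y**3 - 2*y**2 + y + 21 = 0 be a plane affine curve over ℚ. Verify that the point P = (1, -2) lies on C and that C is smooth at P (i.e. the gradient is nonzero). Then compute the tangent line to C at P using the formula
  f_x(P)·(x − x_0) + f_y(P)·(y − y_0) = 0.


Tangent line at P: 5*x + 25*y + 45 = 0.

Step 1: f(1, -2) = 0, so P lies on C.
Step 2: partial derivatives
  f_x(x, y) = 3*x**2 - 4*x + 2*y**2 - 2, f_y(x, y) = 4*x*y + 6*y**2 - 4*y + 1.
  f_x(P) = 5, f_y(P) = 25 (gradient nonzero, so P is smooth).
Step 3: tangent line at P: 5·(x − 1) + 25·(y − -2) = 0.
Expanding: 5*x + 25*y + 45 = 0.


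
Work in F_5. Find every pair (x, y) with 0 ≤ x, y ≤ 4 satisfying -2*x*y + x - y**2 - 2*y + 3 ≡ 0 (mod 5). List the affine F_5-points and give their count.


Affine F_5-points: {(0, 1), (0, 2), (2, 0), (2, 4)}; count = 4.

For each of the 25 pairs (x, y) ∈ F_5², evaluate f(x, y) mod 5. Record the zeros.
  x = 0: [0↦3, 1↦0, 2↦0, 3↦3, 4↦4]  zeros at y ∈ {1, 2}
  x = 1: [0↦4, 1↦4, 2↦2, 3↦3, 4↦2]  zeros at y ∈ ∅
  x = 2: [0↦0, 1↦3, 2↦4, 3↦3, 4↦0]  zeros at y ∈ {0, 4}
  x = 3: [0↦1, 1↦2, 2↦1, 3↦3, 4↦3]  zeros at y ∈ ∅
  x = 4: [0↦2, 1↦1, 2↦3, 3↦3, 4↦1]  zeros at y ∈ ∅
Collecting zeros: affine points = {(0, 1), (0, 2), (2, 0), (2, 4)}.
Total count |C(F_5)_aff| = 4.


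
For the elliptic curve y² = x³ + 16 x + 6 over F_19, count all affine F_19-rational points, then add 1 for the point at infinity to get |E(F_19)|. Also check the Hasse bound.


Affine points = {(0, 5), (0, 14), (1, 2), (1, 17), (3, 9), (3, 10), (4, 1), (4, 18), (7, 9), (7, 10), (8, 0), (9, 9), (9, 10), (10, 8), (10, 11), (12, 8), (12, 11), (13, 6), (13, 13), (15, 7), (15, 12), (16, 8), (16, 11), (17, 2), (17, 17)}; affine count = 25; |E(F_19)| = 26.

Discriminant check: Δ ∝ 4a³ + 27b² = 4·16³ + 27·6² = 4·4096 + 27·36 ≡ 9 (mod 19). Nonzero ⇒ E is nonsingular.
For each x ∈ F_19, compute rhs = x³ + 16·x + 6 mod 19, then count y ∈ F_19 with y² ≡ rhs.
  x = 0: rhs = 6, matching y values: 5, 14 (2 points).
  x = 1: rhs = 4, matching y values: 2, 17 (2 points).
  x = 2: rhs = 8, matching y values: none (0 points).
  x = 3: rhs = 5, matching y values: 9, 10 (2 points).
  x = 4: rhs = 1, matching y values: 1, 18 (2 points).
  x = 5: rhs = 2, matching y values: none (0 points).
  x = 6: rhs = 14, matching y values: none (0 points).
  x = 7: rhs = 5, matching y values: 9, 10 (2 points).
  x = 8: rhs = 0, matching y values: 0 (1 points).
  x = 9: rhs = 5, matching y values: 9, 10 (2 points).
  x = 10: rhs = 7, matching y values: 8, 11 (2 points).
  x = 11: rhs = 12, matching y values: none (0 points).
  x = 12: rhs = 7, matching y values: 8, 11 (2 points).
  x = 13: rhs = 17, matching y values: 6, 13 (2 points).
  x = 14: rhs = 10, matching y values: none (0 points).
  x = 15: rhs = 11, matching y values: 7, 12 (2 points).
  x = 16: rhs = 7, matching y values: 8, 11 (2 points).
  x = 17: rhs = 4, matching y values: 2, 17 (2 points).
  x = 18: rhs = 8, matching y values: none (0 points).
Total affine count: 25.
Full point count |E(F_19)| = 25 + 1 = 26.
Hasse bound: |26 − (19+1)| = |6| = 6 ≤ 2√19 ≈ 8.7178 ✓.


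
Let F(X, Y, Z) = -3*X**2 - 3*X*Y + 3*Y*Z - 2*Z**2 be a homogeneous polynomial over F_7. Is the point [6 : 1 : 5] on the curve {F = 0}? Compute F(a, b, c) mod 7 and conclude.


F(6,1,5) ≡ 0 (mod 7); P is on the curve.

Evaluate F(6, 1, 5) term-by-term (mod 7).
  -3*X**2 ↦ -3·36·1·1 = -108
  -3*X*Y ↦ -3·6·1·1 = -18
  3*Y*Z ↦ 3·1·1·5 = 15
  -2*Z**2 ↦ -2·1·1·25 = -50
Sum: F(6, 1, 5) = (-108) + (-18) + (15) + (-50) = -161.
Reducing mod 7: -161 ≡ 0 (mod 7).
Since F(a, b, c) ≡ 0 (mod 7), P lies on the curve.


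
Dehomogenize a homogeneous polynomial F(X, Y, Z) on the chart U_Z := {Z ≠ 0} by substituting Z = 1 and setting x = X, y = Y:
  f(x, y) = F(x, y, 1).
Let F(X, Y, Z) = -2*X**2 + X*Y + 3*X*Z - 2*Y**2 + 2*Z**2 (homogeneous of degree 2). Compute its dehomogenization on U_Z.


f(x, y) = -2*x**2 + x*y + 3*x - 2*y**2 + 2

On U_Z we set Z = 1. Each monomial c·X^i·Y^j·Z^k in F becomes c·x^i·y^j·1^k = c·x^i·y^j.
Substituting Z = 1: F(X, Y, 1) = -2*x**2 + x*y + 3*x - 2*y**2 + 2.
Note: deg(f) ≤ deg(F) = 2; strict inequality happens when F is divisible by Z (lost terms).


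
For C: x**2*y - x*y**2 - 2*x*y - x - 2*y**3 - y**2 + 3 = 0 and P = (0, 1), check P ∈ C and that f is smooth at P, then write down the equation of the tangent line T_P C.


Tangent line at P: -4*x - 8*y + 8 = 0.

Step 1: f(0, 1) = 0, so P lies on C.
Step 2: partial derivatives
  f_x(x, y) = 2*x*y - y**2 - 2*y - 1, f_y(x, y) = x**2 - 2*x*y - 2*x - 6*y**2 - 2*y.
  f_x(P) = -4, f_y(P) = -8 (gradient nonzero, so P is smooth).
Step 3: tangent line at P: -4·(x − 0) + -8·(y − 1) = 0.
Expanding: -4*x - 8*y + 8 = 0.


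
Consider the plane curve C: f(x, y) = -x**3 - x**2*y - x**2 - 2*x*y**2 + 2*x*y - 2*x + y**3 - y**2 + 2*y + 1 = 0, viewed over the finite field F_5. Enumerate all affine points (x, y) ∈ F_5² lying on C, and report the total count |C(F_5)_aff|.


Affine F_5-points: {(0, 3), (1, 4), (2, 0), (3, 3)}; count = 4.

For each of the 25 pairs (x, y) ∈ F_5², evaluate f(x, y) mod 5. Record the zeros.
  x = 0: [0↦1, 1↦3, 2↦4, 3↦0, 4↦2]  zeros at y ∈ {3}
  x = 1: [0↦2, 1↦3, 2↦4, 3↦1, 4↦0]  zeros at y ∈ {4}
  x = 2: [0↦0, 1↦3, 2↦2, 3↦3, 4↦2]  zeros at y ∈ {0}
  x = 3: [0↦4, 1↦2, 2↦2, 3↦0, 4↦2]  zeros at y ∈ {3}
  x = 4: [0↦3, 1↦4, 2↦3, 3↦1, 4↦4]  zeros at y ∈ ∅
Collecting zeros: affine points = {(0, 3), (1, 4), (2, 0), (3, 3)}.
Total count |C(F_5)_aff| = 4.


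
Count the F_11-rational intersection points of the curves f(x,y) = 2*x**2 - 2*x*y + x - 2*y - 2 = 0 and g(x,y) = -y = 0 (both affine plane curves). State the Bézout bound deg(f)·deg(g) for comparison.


Common zeros: ∅; count = 0; Bézout bound = 2.

deg(f) = 2, deg(g) = 1, so Bézout bound = 2.
Scan x ∈ F_11. For each x, list the y ∈ F_11 with f(x, y) ≡ 0 and those with g(x, y) ≡ 0 (mod 11); the common zeros in that column are the intersection.
  x = 0: f ≡ 0 at y ∈ {10}; g ≡ 0 at y ∈ {0}; common: ∅.
  x = 1: f ≡ 0 at y ∈ {3}; g ≡ 0 at y ∈ {0}; common: ∅.
  x = 2: f ≡ 0 at y ∈ {5}; g ≡ 0 at y ∈ {0}; common: ∅.
  x = 3: f ≡ 0 at y ∈ {1}; g ≡ 0 at y ∈ {0}; common: ∅.
  x = 4: f ≡ 0 at y ∈ {10}; g ≡ 0 at y ∈ {0}; common: ∅.
  x = 5: f ≡ 0 at y ∈ {9}; g ≡ 0 at y ∈ {0}; common: ∅.
  x = 6: f ≡ 0 at y ∈ {7}; g ≡ 0 at y ∈ {0}; common: ∅.
  x = 7: f ≡ 0 at y ∈ {3}; g ≡ 0 at y ∈ {0}; common: ∅.
  x = 8: f ≡ 0 at y ∈ {5}; g ≡ 0 at y ∈ {0}; common: ∅.
  x = 9: f ≡ 0 at y ∈ {9}; g ≡ 0 at y ∈ {0}; common: ∅.
  x = 10: f ≡ 0 at y ∈ ∅; g ≡ 0 at y ∈ {0}; common: ∅.
Collecting: common zeros = ∅, so the count is 0.
Comparison with the Bézout bound: 0 ≤ 2 = deg(f)·deg(g), as expected for curves with no common component (the affine F_11-count falls short of the bound because intersections may lie at infinity, over extension fields, or carry multiplicity).


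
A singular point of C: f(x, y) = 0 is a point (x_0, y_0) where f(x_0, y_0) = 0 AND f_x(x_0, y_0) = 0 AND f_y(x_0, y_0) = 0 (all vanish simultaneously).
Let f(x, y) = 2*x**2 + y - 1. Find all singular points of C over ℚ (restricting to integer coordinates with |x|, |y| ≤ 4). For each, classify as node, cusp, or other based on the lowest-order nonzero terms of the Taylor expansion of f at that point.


No singular points in the scanned grid; C is smooth there.

Compute partial derivatives:
  f_x = 4*x.
  f_y = 1.
f_y = 1 is a nonzero constant, so f_y never vanishes: no point (x, y) can satisfy f = f_x = f_y = 0. In particular no (x, y) ∈ {−4, ..., 4}² is singular; the curve is smooth.


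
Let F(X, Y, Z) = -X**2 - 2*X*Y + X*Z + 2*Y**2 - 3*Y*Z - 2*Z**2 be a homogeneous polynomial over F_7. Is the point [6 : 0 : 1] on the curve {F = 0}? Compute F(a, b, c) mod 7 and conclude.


F(6,0,1) ≡ 3 (mod 7); P is NOT on the curve.

Evaluate F(6, 0, 1) term-by-term (mod 7).
  -X**2 ↦ -1·36·1·1 = -36
  -2*X*Y ↦ -2·6·0·1 = 0
  X*Z ↦ 1·6·1·1 = 6
  2*Y**2 ↦ 2·1·0·1 = 0
  -3*Y*Z ↦ -3·1·0·1 = 0
  -2*Z**2 ↦ -2·1·1·1 = -2
Sum: F(6, 0, 1) = (-36) + (0) + (6) + (0) + (0) + (-2) = -32.
Reducing mod 7: -32 ≡ 3 (mod 7).
Since F(a, b, c) ≡ 3 ≠ 0 (mod 7), P does NOT lie on the curve.


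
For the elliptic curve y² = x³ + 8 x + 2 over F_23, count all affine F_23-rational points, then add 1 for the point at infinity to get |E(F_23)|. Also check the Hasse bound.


Affine points = {(0, 5), (0, 18), (2, 7), (2, 16), (4, 11), (4, 12), (5, 11), (5, 12), (6, 6), (6, 17), (8, 7), (8, 16), (10, 1), (10, 22), (11, 8), (11, 15), (12, 3), (12, 20), (13, 7), (13, 16), (14, 11), (14, 12), (15, 1), (15, 22), (21, 1), (21, 22), (22, 4), (22, 19)}; affine count = 28; |E(F_23)| = 29.

Discriminant check: Δ ∝ 4a³ + 27b² = 4·8³ + 27·2² = 4·512 + 27·4 ≡ 17 (mod 23). Nonzero ⇒ E is nonsingular.
For each x ∈ F_23, compute rhs = x³ + 8·x + 2 mod 23, then count y ∈ F_23 with y² ≡ rhs.
  x = 0: rhs = 2, matching y values: 5, 18 (2 points).
  x = 1: rhs = 11, matching y values: none (0 points).
  x = 2: rhs = 3, matching y values: 7, 16 (2 points).
  x = 3: rhs = 7, matching y values: none (0 points).
  x = 4: rhs = 6, matching y values: 11, 12 (2 points).
  x = 5: rhs = 6, matching y values: 11, 12 (2 points).
  x = 6: rhs = 13, matching y values: 6, 17 (2 points).
  x = 7: rhs = 10, matching y values: none (0 points).
  x = 8: rhs = 3, matching y values: 7, 16 (2 points).
  x = 9: rhs = 21, matching y values: none (0 points).
  x = 10: rhs = 1, matching y values: 1, 22 (2 points).
  x = 11: rhs = 18, matching y values: 8, 15 (2 points).
  x = 12: rhs = 9, matching y values: 3, 20 (2 points).
  x = 13: rhs = 3, matching y values: 7, 16 (2 points).
  x = 14: rhs = 6, matching y values: 11, 12 (2 points).
  x = 15: rhs = 1, matching y values: 1, 22 (2 points).
  x = 16: rhs = 17, matching y values: none (0 points).
  x = 17: rhs = 14, matching y values: none (0 points).
  x = 18: rhs = 21, matching y values: none (0 points).
  x = 19: rhs = 21, matching y values: none (0 points).
  x = 20: rhs = 20, matching y values: none (0 points).
  x = 21: rhs = 1, matching y values: 1, 22 (2 points).
  x = 22: rhs = 16, matching y values: 4, 19 (2 points).
Total affine count: 28.
Full point count |E(F_23)| = 28 + 1 = 29.
Hasse bound: |29 − (23+1)| = |5| = 5 ≤ 2√23 ≈ 9.5917 ✓.


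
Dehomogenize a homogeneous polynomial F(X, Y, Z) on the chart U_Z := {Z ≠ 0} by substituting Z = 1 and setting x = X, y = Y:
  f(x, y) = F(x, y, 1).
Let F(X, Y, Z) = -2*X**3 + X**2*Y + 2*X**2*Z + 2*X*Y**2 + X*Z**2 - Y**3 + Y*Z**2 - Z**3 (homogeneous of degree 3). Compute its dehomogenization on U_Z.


f(x, y) = -2*x**3 + x**2*y + 2*x**2 + 2*x*y**2 + x - y**3 + y - 1

On U_Z we set Z = 1. Each monomial c·X^i·Y^j·Z^k in F becomes c·x^i·y^j·1^k = c·x^i·y^j.
Substituting Z = 1: F(X, Y, 1) = -2*x**3 + x**2*y + 2*x**2 + 2*x*y**2 + x - y**3 + y - 1.
Note: deg(f) ≤ deg(F) = 3; strict inequality happens when F is divisible by Z (lost terms).


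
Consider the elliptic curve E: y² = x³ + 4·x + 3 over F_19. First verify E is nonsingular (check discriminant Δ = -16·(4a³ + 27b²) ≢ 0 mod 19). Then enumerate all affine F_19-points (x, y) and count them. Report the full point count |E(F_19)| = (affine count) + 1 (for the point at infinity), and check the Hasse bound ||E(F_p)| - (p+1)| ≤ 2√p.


Affine points = {(2, 0), (3, 2), (3, 17), (4, 8), (4, 11), (10, 6), (10, 13), (17, 5), (17, 14), (18, 6), (18, 13)}; affine count = 11; |E(F_19)| = 12.

Discriminant check: Δ ∝ 4a³ + 27b² = 4·4³ + 27·3² = 4·64 + 27·9 ≡ 5 (mod 19). Nonzero ⇒ E is nonsingular.
For each x ∈ F_19, compute rhs = x³ + 4·x + 3 mod 19, then count y ∈ F_19 with y² ≡ rhs.
  x = 0: rhs = 3, matching y values: none (0 points).
  x = 1: rhs = 8, matching y values: none (0 points).
  x = 2: rhs = 0, matching y values: 0 (1 points).
  x = 3: rhs = 4, matching y values: 2, 17 (2 points).
  x = 4: rhs = 7, matching y values: 8, 11 (2 points).
  x = 5: rhs = 15, matching y values: none (0 points).
  x = 6: rhs = 15, matching y values: none (0 points).
  x = 7: rhs = 13, matching y values: none (0 points).
  x = 8: rhs = 15, matching y values: none (0 points).
  x = 9: rhs = 8, matching y values: none (0 points).
  x = 10: rhs = 17, matching y values: 6, 13 (2 points).
  x = 11: rhs = 10, matching y values: none (0 points).
  x = 12: rhs = 12, matching y values: none (0 points).
  x = 13: rhs = 10, matching y values: none (0 points).
  x = 14: rhs = 10, matching y values: none (0 points).
  x = 15: rhs = 18, matching y values: none (0 points).
  x = 16: rhs = 2, matching y values: none (0 points).
  x = 17: rhs = 6, matching y values: 5, 14 (2 points).
  x = 18: rhs = 17, matching y values: 6, 13 (2 points).
Total affine count: 11.
Full point count |E(F_19)| = 11 + 1 = 12.
Hasse bound: |12 − (19+1)| = |-8| = 8 ≤ 2√19 ≈ 8.7178 ✓.


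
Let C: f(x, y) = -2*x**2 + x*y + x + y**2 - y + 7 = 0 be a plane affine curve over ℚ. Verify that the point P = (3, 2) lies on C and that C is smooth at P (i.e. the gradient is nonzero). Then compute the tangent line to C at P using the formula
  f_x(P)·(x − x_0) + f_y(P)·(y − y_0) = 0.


Tangent line at P: -9*x + 6*y + 15 = 0.

Step 1: f(3, 2) = 0, so P lies on C.
Step 2: partial derivatives
  f_x(x, y) = -4*x + y + 1, f_y(x, y) = x + 2*y - 1.
  f_x(P) = -9, f_y(P) = 6 (gradient nonzero, so P is smooth).
Step 3: tangent line at P: -9·(x − 3) + 6·(y − 2) = 0.
Expanding: -9*x + 6*y + 15 = 0.


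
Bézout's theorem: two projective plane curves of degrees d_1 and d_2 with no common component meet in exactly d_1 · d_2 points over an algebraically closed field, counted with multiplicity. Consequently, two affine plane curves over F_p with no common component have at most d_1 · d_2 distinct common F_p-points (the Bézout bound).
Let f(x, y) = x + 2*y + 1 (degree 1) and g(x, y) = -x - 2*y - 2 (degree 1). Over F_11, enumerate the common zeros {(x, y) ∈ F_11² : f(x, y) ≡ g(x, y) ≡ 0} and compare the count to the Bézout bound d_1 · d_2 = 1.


Common zeros: ∅; count = 0; Bézout bound = 1.

deg(f) = 1, deg(g) = 1, so Bézout bound = 1.
Scan x ∈ F_11. For each x, list the y ∈ F_11 with f(x, y) ≡ 0 and those with g(x, y) ≡ 0 (mod 11); the common zeros in that column are the intersection.
  x = 0: f ≡ 0 at y ∈ {5}; g ≡ 0 at y ∈ {10}; common: ∅.
  x = 1: f ≡ 0 at y ∈ {10}; g ≡ 0 at y ∈ {4}; common: ∅.
  x = 2: f ≡ 0 at y ∈ {4}; g ≡ 0 at y ∈ {9}; common: ∅.
  x = 3: f ≡ 0 at y ∈ {9}; g ≡ 0 at y ∈ {3}; common: ∅.
  x = 4: f ≡ 0 at y ∈ {3}; g ≡ 0 at y ∈ {8}; common: ∅.
  x = 5: f ≡ 0 at y ∈ {8}; g ≡ 0 at y ∈ {2}; common: ∅.
  x = 6: f ≡ 0 at y ∈ {2}; g ≡ 0 at y ∈ {7}; common: ∅.
  x = 7: f ≡ 0 at y ∈ {7}; g ≡ 0 at y ∈ {1}; common: ∅.
  x = 8: f ≡ 0 at y ∈ {1}; g ≡ 0 at y ∈ {6}; common: ∅.
  x = 9: f ≡ 0 at y ∈ {6}; g ≡ 0 at y ∈ {0}; common: ∅.
  x = 10: f ≡ 0 at y ∈ {0}; g ≡ 0 at y ∈ {5}; common: ∅.
Collecting: common zeros = ∅, so the count is 0.
Comparison with the Bézout bound: 0 ≤ 1 = deg(f)·deg(g), as expected for curves with no common component (the affine F_11-count falls short of the bound because intersections may lie at infinity, over extension fields, or carry multiplicity).


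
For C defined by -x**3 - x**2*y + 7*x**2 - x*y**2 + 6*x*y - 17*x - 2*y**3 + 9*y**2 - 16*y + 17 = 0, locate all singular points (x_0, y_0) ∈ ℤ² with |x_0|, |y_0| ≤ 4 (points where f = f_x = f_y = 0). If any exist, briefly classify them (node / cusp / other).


Singular points: {(2, 1)}; classification: cusp.

Compute partial derivatives:
  f_x = -3*x**2 - 2*x*y + 14*x - y**2 + 6*y - 17.
  f_y = -x**2 - 2*x*y + 6*x - 6*y**2 + 18*y - 16.
Scan x_0 ∈ {−4, ..., 4}. For each x_0, f_y(x_0, y) is a polynomial in y; find its integer roots y ∈ {−4, ..., 4}, then test f_x and f at those candidates.
  x = -4: f_y(-4, y) = -6*y**2 + 26*y - 56; no integer root y with |y| ≤ 4.
  x = -3: f_y(-3, y) = -6*y**2 + 24*y - 43; no integer root y with |y| ≤ 4.
  x = -2: f_y(-2, y) = -6*y**2 + 22*y - 32; no integer root y with |y| ≤ 4.
  x = -1: f_y(-1, y) = -6*y**2 + 20*y - 23; no integer root y with |y| ≤ 4.
  x = 0: f_y(0, y) = -6*y**2 + 18*y - 16; no integer root y with |y| ≤ 4.
  x = 1: f_y(1, y) = -6*y**2 + 16*y - 11; no integer root y with |y| ≤ 4.
  x = 2: f_y(2, y) = -6*y**2 + 14*y - 8; vanishes at y ∈ {1}. (2, 1): f_x = 0, f = 0 — SINGULAR.
  x = 3: f_y(3, y) = -6*y**2 + 12*y - 7; no integer root y with |y| ≤ 4.
  x = 4: f_y(4, y) = -6*y**2 + 10*y - 8; no integer root y with |y| ≤ 4.
Only singular point on the grid: (2, 1).
Classify: substitute x = 2 + u, y = 1 + v and expand: f = -u**3 - u**2*v - u*v**2 - 2*v**3 + v**2.
No constant or linear terms (consistent with a singular point). Quadratic part: v**2. Cubic part: -u**3 - u**2*v - u*v**2 - 2*v**3.
The quadratic part v**2 is a perfect square, so there is a single (double) tangent line v = 0, i.e. y = 1. Restricting the cubic part to that line (v = 0) leaves -u**3 ≠ 0, so f is not divisible by v and the branch is v² ≈ u**3 to lowest order — this is a cusp.
Classification: cusp.


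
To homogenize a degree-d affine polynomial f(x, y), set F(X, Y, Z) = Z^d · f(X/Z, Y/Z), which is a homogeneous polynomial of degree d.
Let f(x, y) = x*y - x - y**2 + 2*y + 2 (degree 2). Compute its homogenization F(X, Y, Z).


F(X, Y, Z) = X*Y - X*Z - Y**2 + 2*Y*Z + 2*Z**2

deg(f) = 2.
Substitute x = X/Z, y = Y/Z into f, then multiply by Z^2.
  monomial 1·x^1·y^1 ↦ 1·X^1·Y^1·Z^0.
  monomial -1·x^1·y^0 ↦ -1·X^1·Y^0·Z^1.
  monomial -1·x^0·y^2 ↦ -1·X^0·Y^2·Z^0.
  monomial 2·x^0·y^1 ↦ 2·X^0·Y^1·Z^1.
  monomial 2·x^0·y^0 ↦ 2·X^0·Y^0·Z^2.
Collecting: F(X, Y, Z) = X*Y - X*Z - Y**2 + 2*Y*Z + 2*Z**2.


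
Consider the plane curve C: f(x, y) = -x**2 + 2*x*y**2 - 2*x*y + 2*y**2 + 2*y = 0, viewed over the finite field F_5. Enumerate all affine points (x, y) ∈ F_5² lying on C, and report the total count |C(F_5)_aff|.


Affine F_5-points: {(0, 0), (0, 4), (1, 2), (1, 3), (2, 1), (3, 1), (3, 2), (4, 4)}; count = 8.

For each of the 25 pairs (x, y) ∈ F_5², evaluate f(x, y) mod 5. Record the zeros.
  x = 0: [0↦0, 1↦4, 2↦2, 3↦4, 4↦0]  zeros at y ∈ {0, 4}
  x = 1: [0↦4, 1↦3, 2↦0, 3↦0, 4↦3]  zeros at y ∈ {2, 3}
  x = 2: [0↦1, 1↦0, 2↦1, 3↦4, 4↦4]  zeros at y ∈ {1}
  x = 3: [0↦1, 1↦0, 2↦0, 3↦1, 4↦3]  zeros at y ∈ {1, 2}
  x = 4: [0↦4, 1↦3, 2↦2, 3↦1, 4↦0]  zeros at y ∈ {4}
Collecting zeros: affine points = {(0, 0), (0, 4), (1, 2), (1, 3), (2, 1), (3, 1), (3, 2), (4, 4)}.
Total count |C(F_5)_aff| = 8.


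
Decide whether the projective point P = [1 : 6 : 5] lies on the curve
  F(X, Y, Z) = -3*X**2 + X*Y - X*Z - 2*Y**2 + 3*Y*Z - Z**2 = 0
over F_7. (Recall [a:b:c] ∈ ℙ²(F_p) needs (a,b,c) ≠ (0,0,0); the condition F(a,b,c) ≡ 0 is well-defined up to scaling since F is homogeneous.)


F(1,6,5) ≡ 5 (mod 7); P is NOT on the curve.

Evaluate F(1, 6, 5) term-by-term (mod 7).
  -3*X**2 ↦ -3·1·1·1 = -3
  X*Y ↦ 1·1·6·1 = 6
  -X*Z ↦ -1·1·1·5 = -5
  -2*Y**2 ↦ -2·1·36·1 = -72
  3*Y*Z ↦ 3·1·6·5 = 90
  -Z**2 ↦ -1·1·1·25 = -25
Sum: F(1, 6, 5) = (-3) + (6) + (-5) + (-72) + (90) + (-25) = -9.
Reducing mod 7: -9 ≡ 5 (mod 7).
Since F(a, b, c) ≡ 5 ≠ 0 (mod 7), P does NOT lie on the curve.


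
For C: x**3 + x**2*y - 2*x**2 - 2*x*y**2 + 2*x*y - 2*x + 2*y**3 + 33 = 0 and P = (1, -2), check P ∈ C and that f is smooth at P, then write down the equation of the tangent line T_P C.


Tangent line at P: -19*x + 35*y + 89 = 0.

Step 1: f(1, -2) = 0, so P lies on C.
Step 2: partial derivatives
  f_x(x, y) = 3*x**2 + 2*x*y - 4*x - 2*y**2 + 2*y - 2, f_y(x, y) = x**2 - 4*x*y + 2*x + 6*y**2.
  f_x(P) = -19, f_y(P) = 35 (gradient nonzero, so P is smooth).
Step 3: tangent line at P: -19·(x − 1) + 35·(y − -2) = 0.
Expanding: -19*x + 35*y + 89 = 0.


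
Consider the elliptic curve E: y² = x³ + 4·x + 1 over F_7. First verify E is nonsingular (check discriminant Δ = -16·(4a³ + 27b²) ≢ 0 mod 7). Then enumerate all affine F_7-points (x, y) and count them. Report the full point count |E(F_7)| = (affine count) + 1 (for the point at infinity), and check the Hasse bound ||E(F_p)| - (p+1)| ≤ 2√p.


Affine points = {(0, 1), (0, 6), (4, 2), (4, 5)}; affine count = 4; |E(F_7)| = 5.

Discriminant check: Δ ∝ 4a³ + 27b² = 4·4³ + 27·1² = 4·64 + 27·1 ≡ 3 (mod 7). Nonzero ⇒ E is nonsingular.
For each x ∈ F_7, compute rhs = x³ + 4·x + 1 mod 7, then count y ∈ F_7 with y² ≡ rhs.
  x = 0: rhs = 1, matching y values: 1, 6 (2 points).
  x = 1: rhs = 6, matching y values: none (0 points).
  x = 2: rhs = 3, matching y values: none (0 points).
  x = 3: rhs = 5, matching y values: none (0 points).
  x = 4: rhs = 4, matching y values: 2, 5 (2 points).
  x = 5: rhs = 6, matching y values: none (0 points).
  x = 6: rhs = 3, matching y values: none (0 points).
Total affine count: 4.
Full point count |E(F_7)| = 4 + 1 = 5.
Hasse bound: |5 − (7+1)| = |-3| = 3 ≤ 2√7 ≈ 5.2915 ✓.


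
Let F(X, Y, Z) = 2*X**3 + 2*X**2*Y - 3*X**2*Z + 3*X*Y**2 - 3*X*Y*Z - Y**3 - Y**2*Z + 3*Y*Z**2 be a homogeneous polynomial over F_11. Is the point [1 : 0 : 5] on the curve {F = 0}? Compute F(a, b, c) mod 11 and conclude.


F(1,0,5) ≡ 9 (mod 11); P is NOT on the curve.

Evaluate F(1, 0, 5) term-by-term (mod 11).
  2*X**3 ↦ 2·1·1·1 = 2
  2*X**2*Y ↦ 2·1·0·1 = 0
  -3*X**2*Z ↦ -3·1·1·5 = -15
  3*X*Y**2 ↦ 3·1·0·1 = 0
  -3*X*Y*Z ↦ -3·1·0·5 = 0
  -Y**3 ↦ -1·1·0·1 = 0
  -Y**2*Z ↦ -1·1·0·5 = 0
  3*Y*Z**2 ↦ 3·1·0·25 = 0
Sum: F(1, 0, 5) = (2) + (0) + (-15) + (0) + (0) + (0) + (0) + (0) = -13.
Reducing mod 11: -13 ≡ 9 (mod 11).
Since F(a, b, c) ≡ 9 ≠ 0 (mod 11), P does NOT lie on the curve.


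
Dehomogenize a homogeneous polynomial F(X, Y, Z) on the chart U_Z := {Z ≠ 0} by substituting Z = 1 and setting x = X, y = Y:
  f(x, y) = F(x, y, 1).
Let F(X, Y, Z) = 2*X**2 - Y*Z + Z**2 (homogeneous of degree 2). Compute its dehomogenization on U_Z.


f(x, y) = 2*x**2 - y + 1

On U_Z we set Z = 1. Each monomial c·X^i·Y^j·Z^k in F becomes c·x^i·y^j·1^k = c·x^i·y^j.
Substituting Z = 1: F(X, Y, 1) = 2*x**2 - y + 1.
Note: deg(f) ≤ deg(F) = 2; strict inequality happens when F is divisible by Z (lost terms).


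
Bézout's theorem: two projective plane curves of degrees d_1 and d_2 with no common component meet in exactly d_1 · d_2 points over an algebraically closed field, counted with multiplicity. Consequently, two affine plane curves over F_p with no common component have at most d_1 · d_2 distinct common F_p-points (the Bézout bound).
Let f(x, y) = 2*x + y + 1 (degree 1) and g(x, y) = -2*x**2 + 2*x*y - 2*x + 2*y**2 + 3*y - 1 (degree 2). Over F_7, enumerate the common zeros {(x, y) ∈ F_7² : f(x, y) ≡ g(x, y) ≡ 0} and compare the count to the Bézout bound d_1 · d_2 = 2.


Common zeros: ∅; count = 0; Bézout bound = 2.

deg(f) = 1, deg(g) = 2, so Bézout bound = 2.
Scan x ∈ F_7. For each x, list the y ∈ F_7 with f(x, y) ≡ 0 and those with g(x, y) ≡ 0 (mod 7); the common zeros in that column are the intersection.
  x = 0: f ≡ 0 at y ∈ {6}; g ≡ 0 at y ∈ ∅; common: ∅.
  x = 1: f ≡ 0 at y ∈ {4}; g ≡ 0 at y ∈ {3, 5}; common: ∅.
  x = 2: f ≡ 0 at y ∈ {2}; g ≡ 0 at y ∈ ∅; common: ∅.
  x = 3: f ≡ 0 at y ∈ {0}; g ≡ 0 at y ∈ {1, 5}; common: ∅.
  x = 4: f ≡ 0 at y ∈ {5}; g ≡ 0 at y ∈ {1, 4}; common: ∅.
  x = 5: f ≡ 0 at y ∈ {3}; g ≡ 0 at y ∈ ∅; common: ∅.
  x = 6: f ≡ 0 at y ∈ {1}; g ≡ 0 at y ∈ {4, 6}; common: ∅.
Collecting: common zeros = ∅, so the count is 0.
Comparison with the Bézout bound: 0 ≤ 2 = deg(f)·deg(g), as expected for curves with no common component (the affine F_7-count falls short of the bound because intersections may lie at infinity, over extension fields, or carry multiplicity).


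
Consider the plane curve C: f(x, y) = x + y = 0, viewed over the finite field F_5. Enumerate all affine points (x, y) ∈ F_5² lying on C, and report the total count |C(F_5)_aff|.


Affine F_5-points: {(0, 0), (1, 4), (2, 3), (3, 2), (4, 1)}; count = 5.

For each of the 25 pairs (x, y) ∈ F_5², evaluate f(x, y) mod 5. Record the zeros.
  x = 0: [0↦0, 1↦1, 2↦2, 3↦3, 4↦4]  zeros at y ∈ {0}
  x = 1: [0↦1, 1↦2, 2↦3, 3↦4, 4↦0]  zeros at y ∈ {4}
  x = 2: [0↦2, 1↦3, 2↦4, 3↦0, 4↦1]  zeros at y ∈ {3}
  x = 3: [0↦3, 1↦4, 2↦0, 3↦1, 4↦2]  zeros at y ∈ {2}
  x = 4: [0↦4, 1↦0, 2↦1, 3↦2, 4↦3]  zeros at y ∈ {1}
Collecting zeros: affine points = {(0, 0), (1, 4), (2, 3), (3, 2), (4, 1)}.
Total count |C(F_5)_aff| = 5.


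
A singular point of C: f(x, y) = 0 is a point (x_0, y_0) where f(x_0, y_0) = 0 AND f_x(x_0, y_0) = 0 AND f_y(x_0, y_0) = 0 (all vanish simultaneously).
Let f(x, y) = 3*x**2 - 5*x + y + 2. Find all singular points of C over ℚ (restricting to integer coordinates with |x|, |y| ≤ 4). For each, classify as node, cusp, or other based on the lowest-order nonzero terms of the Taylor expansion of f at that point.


No singular points in the scanned grid; C is smooth there.

Compute partial derivatives:
  f_x = 6*x - 5.
  f_y = 1.
f_y = 1 is a nonzero constant, so f_y never vanishes: no point (x, y) can satisfy f = f_x = f_y = 0. In particular no (x, y) ∈ {−4, ..., 4}² is singular; the curve is smooth.


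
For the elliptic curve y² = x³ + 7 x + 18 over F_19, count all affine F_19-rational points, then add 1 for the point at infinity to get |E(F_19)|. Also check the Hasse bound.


Affine points = {(1, 8), (1, 11), (3, 3), (3, 16), (5, 8), (5, 11), (7, 7), (7, 12), (8, 4), (8, 15), (10, 9), (10, 10), (11, 1), (11, 18), (12, 5), (12, 14), (13, 8), (13, 11)}; affine count = 18; |E(F_19)| = 19.

Discriminant check: Δ ∝ 4a³ + 27b² = 4·7³ + 27·18² = 4·343 + 27·324 ≡ 12 (mod 19). Nonzero ⇒ E is nonsingular.
For each x ∈ F_19, compute rhs = x³ + 7·x + 18 mod 19, then count y ∈ F_19 with y² ≡ rhs.
  x = 0: rhs = 18, matching y values: none (0 points).
  x = 1: rhs = 7, matching y values: 8, 11 (2 points).
  x = 2: rhs = 2, matching y values: none (0 points).
  x = 3: rhs = 9, matching y values: 3, 16 (2 points).
  x = 4: rhs = 15, matching y values: none (0 points).
  x = 5: rhs = 7, matching y values: 8, 11 (2 points).
  x = 6: rhs = 10, matching y values: none (0 points).
  x = 7: rhs = 11, matching y values: 7, 12 (2 points).
  x = 8: rhs = 16, matching y values: 4, 15 (2 points).
  x = 9: rhs = 12, matching y values: none (0 points).
  x = 10: rhs = 5, matching y values: 9, 10 (2 points).
  x = 11: rhs = 1, matching y values: 1, 18 (2 points).
  x = 12: rhs = 6, matching y values: 5, 14 (2 points).
  x = 13: rhs = 7, matching y values: 8, 11 (2 points).
  x = 14: rhs = 10, matching y values: none (0 points).
  x = 15: rhs = 2, matching y values: none (0 points).
  x = 16: rhs = 8, matching y values: none (0 points).
  x = 17: rhs = 15, matching y values: none (0 points).
  x = 18: rhs = 10, matching y values: none (0 points).
Total affine count: 18.
Full point count |E(F_19)| = 18 + 1 = 19.
Hasse bound: |19 − (19+1)| = |-1| = 1 ≤ 2√19 ≈ 8.7178 ✓.


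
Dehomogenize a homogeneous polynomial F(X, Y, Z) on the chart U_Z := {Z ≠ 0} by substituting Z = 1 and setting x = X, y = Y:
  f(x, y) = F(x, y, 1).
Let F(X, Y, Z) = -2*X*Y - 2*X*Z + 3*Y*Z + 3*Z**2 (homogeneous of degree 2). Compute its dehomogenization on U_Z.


f(x, y) = -2*x*y - 2*x + 3*y + 3

On U_Z we set Z = 1. Each monomial c·X^i·Y^j·Z^k in F becomes c·x^i·y^j·1^k = c·x^i·y^j.
Substituting Z = 1: F(X, Y, 1) = -2*x*y - 2*x + 3*y + 3.
Note: deg(f) ≤ deg(F) = 2; strict inequality happens when F is divisible by Z (lost terms).


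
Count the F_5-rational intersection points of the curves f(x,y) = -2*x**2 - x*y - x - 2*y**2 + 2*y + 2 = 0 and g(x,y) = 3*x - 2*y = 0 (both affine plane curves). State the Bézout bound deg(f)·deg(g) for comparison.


Common zeros: ∅; count = 0; Bézout bound = 2.

deg(f) = 2, deg(g) = 1, so Bézout bound = 2.
Scan x ∈ F_5. For each x, list the y ∈ F_5 with f(x, y) ≡ 0 and those with g(x, y) ≡ 0 (mod 5); the common zeros in that column are the intersection.
  x = 0: f ≡ 0 at y ∈ {3}; g ≡ 0 at y ∈ {0}; common: ∅.
  x = 1: f ≡ 0 at y ∈ ∅; g ≡ 0 at y ∈ {4}; common: ∅.
  x = 2: f ≡ 0 at y ∈ {1, 4}; g ≡ 0 at y ∈ {3}; common: ∅.
  x = 3: f ≡ 0 at y ∈ {3, 4}; g ≡ 0 at y ∈ {2}; common: ∅.
  x = 4: f ≡ 0 at y ∈ ∅; g ≡ 0 at y ∈ {1}; common: ∅.
Collecting: common zeros = ∅, so the count is 0.
Comparison with the Bézout bound: 0 ≤ 2 = deg(f)·deg(g), as expected for curves with no common component (the affine F_5-count falls short of the bound because intersections may lie at infinity, over extension fields, or carry multiplicity).


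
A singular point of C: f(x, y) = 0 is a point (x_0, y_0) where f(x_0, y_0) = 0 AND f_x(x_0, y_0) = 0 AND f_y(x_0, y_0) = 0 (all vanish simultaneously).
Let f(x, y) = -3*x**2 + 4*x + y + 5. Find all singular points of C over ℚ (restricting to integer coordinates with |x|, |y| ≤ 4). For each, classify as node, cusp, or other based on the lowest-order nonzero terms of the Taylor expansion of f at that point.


No singular points in the scanned grid; C is smooth there.

Compute partial derivatives:
  f_x = 4 - 6*x.
  f_y = 1.
f_y = 1 is a nonzero constant, so f_y never vanishes: no point (x, y) can satisfy f = f_x = f_y = 0. In particular no (x, y) ∈ {−4, ..., 4}² is singular; the curve is smooth.


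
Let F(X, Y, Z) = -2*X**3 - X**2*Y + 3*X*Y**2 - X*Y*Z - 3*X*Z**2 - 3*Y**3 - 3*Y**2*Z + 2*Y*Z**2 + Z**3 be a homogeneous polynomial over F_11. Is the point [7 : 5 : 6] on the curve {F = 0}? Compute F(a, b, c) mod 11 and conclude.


F(7,5,6) ≡ 7 (mod 11); P is NOT on the curve.

Evaluate F(7, 5, 6) term-by-term (mod 11).
  -2*X**3 ↦ -2·343·1·1 = -686
  -X**2*Y ↦ -1·49·5·1 = -245
  3*X*Y**2 ↦ 3·7·25·1 = 525
  -X*Y*Z ↦ -1·7·5·6 = -210
  -3*X*Z**2 ↦ -3·7·1·36 = -756
  -3*Y**3 ↦ -3·1·125·1 = -375
  -3*Y**2*Z ↦ -3·1·25·6 = -450
  2*Y*Z**2 ↦ 2·1·5·36 = 360
  Z**3 ↦ 1·1·1·216 = 216
Sum: F(7, 5, 6) = (-686) + (-245) + (525) + (-210) + (-756) + (-375) + (-450) + (360) + (216) = -1621.
Reducing mod 11: -1621 ≡ 7 (mod 11).
Since F(a, b, c) ≡ 7 ≠ 0 (mod 11), P does NOT lie on the curve.


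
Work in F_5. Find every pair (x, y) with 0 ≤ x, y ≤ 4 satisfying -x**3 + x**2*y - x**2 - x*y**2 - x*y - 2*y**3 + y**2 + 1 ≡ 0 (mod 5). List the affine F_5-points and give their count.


Affine F_5-points: {(0, 1), (1, 3), (3, 0)}; count = 3.

For each of the 25 pairs (x, y) ∈ F_5², evaluate f(x, y) mod 5. Record the zeros.
  x = 0: [0↦1, 1↦0, 2↦4, 3↦1, 4↦4]  zeros at y ∈ {1}
  x = 1: [0↦4, 1↦2, 2↦3, 3↦0, 4↦1]  zeros at y ∈ {3}
  x = 2: [0↦4, 1↦3, 2↦3, 3↦2, 4↦3]  zeros at y ∈ ∅
  x = 3: [0↦0, 1↦2, 2↦3, 3↦1, 4↦4]  zeros at y ∈ {0}
  x = 4: [0↦1, 1↦3, 2↦2, 3↦1, 4↦3]  zeros at y ∈ ∅
Collecting zeros: affine points = {(0, 1), (1, 3), (3, 0)}.
Total count |C(F_5)_aff| = 3.


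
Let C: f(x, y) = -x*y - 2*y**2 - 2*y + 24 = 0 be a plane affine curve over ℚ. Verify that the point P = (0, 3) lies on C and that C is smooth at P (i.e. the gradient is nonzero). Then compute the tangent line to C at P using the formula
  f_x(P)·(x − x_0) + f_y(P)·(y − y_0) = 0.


Tangent line at P: -3*x - 14*y + 42 = 0.

Step 1: f(0, 3) = 0, so P lies on C.
Step 2: partial derivatives
  f_x(x, y) = -y, f_y(x, y) = -x - 4*y - 2.
  f_x(P) = -3, f_y(P) = -14 (gradient nonzero, so P is smooth).
Step 3: tangent line at P: -3·(x − 0) + -14·(y − 3) = 0.
Expanding: -3*x - 14*y + 42 = 0.
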